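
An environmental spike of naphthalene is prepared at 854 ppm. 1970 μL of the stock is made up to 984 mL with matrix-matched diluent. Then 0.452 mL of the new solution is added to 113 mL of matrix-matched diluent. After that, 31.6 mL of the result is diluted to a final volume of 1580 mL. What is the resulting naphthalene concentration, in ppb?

0.136 ppb

Overall dilution factor = 499.5 × 251 × 50 = 6.27 × 10⁶.
854 ppm / 6.27 × 10⁶ = 1.36 × 10⁻⁴ ppm = 0.136 ppb.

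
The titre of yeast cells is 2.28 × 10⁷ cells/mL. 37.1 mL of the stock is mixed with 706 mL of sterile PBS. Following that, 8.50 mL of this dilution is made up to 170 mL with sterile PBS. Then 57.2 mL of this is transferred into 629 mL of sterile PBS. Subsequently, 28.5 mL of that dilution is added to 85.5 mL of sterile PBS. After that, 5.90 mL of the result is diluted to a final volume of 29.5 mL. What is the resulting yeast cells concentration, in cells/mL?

Overall dilution factor = 20.03 × 20 × 12.00 × 4 × 5 = 9.61 × 10⁴.
2.28 × 10⁷ cells/mL / 9.61 × 10⁴ = 237 cells/mL.

237 cells/mL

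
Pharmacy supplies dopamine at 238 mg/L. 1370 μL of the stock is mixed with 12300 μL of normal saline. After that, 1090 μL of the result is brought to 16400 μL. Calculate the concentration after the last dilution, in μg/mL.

1.59 μg/mL

Overall dilution factor = 9.978 × 15.05 = 150.
238 mg/L / 150 = 1.59 mg/L = 1.59 μg/mL.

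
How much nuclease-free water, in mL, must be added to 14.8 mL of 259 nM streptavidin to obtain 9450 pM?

9450 pM = 9.45 nM.
V₂ = C₁V₁/C₂ = 259 × 14.8 / 9.45 = 406 mL.
Diluent to add = V₂ − V₁ = 406 − 14.8 = 391 mL.

391 mL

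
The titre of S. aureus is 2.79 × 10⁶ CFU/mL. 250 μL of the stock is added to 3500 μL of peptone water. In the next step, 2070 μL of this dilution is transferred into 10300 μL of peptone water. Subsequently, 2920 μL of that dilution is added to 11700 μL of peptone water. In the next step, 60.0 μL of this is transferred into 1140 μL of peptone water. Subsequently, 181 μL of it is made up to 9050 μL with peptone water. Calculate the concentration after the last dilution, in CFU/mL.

6.22 CFU/mL

Overall dilution factor = 15 × 5.976 × 5.007 × 20 × 50 = 4.49 × 10⁵.
2.79 × 10⁶ CFU/mL / 4.49 × 10⁵ = 6.22 CFU/mL.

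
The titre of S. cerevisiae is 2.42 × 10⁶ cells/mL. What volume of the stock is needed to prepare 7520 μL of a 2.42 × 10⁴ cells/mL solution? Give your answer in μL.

V₁ = C₂V₂/C₁ = 2.42 × 10⁴ × 7520 / 2.42 × 10⁶ = 75.2 μL.

75.2 μL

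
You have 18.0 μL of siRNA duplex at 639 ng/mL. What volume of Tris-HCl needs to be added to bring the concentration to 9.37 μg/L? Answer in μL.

9.37 μg/L = 9.37 ng/mL.
V₂ = C₁V₁/C₂ = 639 × 18.0 / 9.37 = 1228 μL.
Diluent to add = V₂ − V₁ = 1228 − 18.0 = 1210 μL.

1210 μL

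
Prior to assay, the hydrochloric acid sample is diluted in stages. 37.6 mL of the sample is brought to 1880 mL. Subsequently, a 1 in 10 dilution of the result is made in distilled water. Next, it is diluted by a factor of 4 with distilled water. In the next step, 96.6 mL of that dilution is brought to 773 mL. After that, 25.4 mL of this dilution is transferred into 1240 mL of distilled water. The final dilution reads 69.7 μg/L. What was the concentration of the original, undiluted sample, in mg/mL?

Overall dilution factor = 50 × 10 × 4 × 8.002 × 49.82 = 7.97 × 10⁵.
Original = 69.7 μg/L × 7.97 × 10⁵ = 5.56 × 10⁷ μg/L = 55.6 mg/mL.

55.6 mg/mL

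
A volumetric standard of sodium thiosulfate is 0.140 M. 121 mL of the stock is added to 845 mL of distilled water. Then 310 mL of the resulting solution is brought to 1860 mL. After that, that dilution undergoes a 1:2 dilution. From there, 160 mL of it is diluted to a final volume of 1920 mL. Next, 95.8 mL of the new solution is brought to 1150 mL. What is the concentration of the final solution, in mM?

0.0101 mM

Overall dilution factor = 7.983 × 6 × 2 × 12 × 12.00 = 1.38 × 10⁴.
0.140 M / 1.38 × 10⁴ = 1.01 × 10⁻⁵ M = 0.0101 mM.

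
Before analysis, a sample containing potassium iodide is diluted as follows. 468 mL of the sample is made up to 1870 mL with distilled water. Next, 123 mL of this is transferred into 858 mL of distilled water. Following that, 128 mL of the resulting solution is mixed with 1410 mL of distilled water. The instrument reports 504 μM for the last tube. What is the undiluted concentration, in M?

0.193 M

Overall dilution factor = 3.996 × 7.976 × 12.02 = 383.
Original = 504 μM × 383 = 1.93 × 10⁵ μM = 0.193 M.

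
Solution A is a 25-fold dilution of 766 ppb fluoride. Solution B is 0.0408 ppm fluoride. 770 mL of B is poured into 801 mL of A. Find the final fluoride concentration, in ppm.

0.0356 ppm

C_A = 766 ppb / 25 = 30.6 ppb.
C_B = 0.0408 ppm = 40.8 ppb.
C_mix = (C_A·V_A + C_B·V_B)/(V_A + V_B) = (30.6×801 + 40.8×770) / 1571 = 35.6 ppb = 0.0356 ppm.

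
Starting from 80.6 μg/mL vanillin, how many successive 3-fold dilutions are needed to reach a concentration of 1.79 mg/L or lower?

Need 3ⁿ ≥ 45.0, so n ≥ log(45.0)/log(3) = 3.47.
Minimum whole steps: n = 4.

4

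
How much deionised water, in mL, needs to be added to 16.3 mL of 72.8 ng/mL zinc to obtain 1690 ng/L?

1690 ng/L = 1.69 ng/mL.
V₂ = C₁V₁/C₂ = 72.8 × 16.3 / 1.69 = 702 mL.
Diluent to add = V₂ − V₁ = 702 − 16.3 = 686 mL.

686 mL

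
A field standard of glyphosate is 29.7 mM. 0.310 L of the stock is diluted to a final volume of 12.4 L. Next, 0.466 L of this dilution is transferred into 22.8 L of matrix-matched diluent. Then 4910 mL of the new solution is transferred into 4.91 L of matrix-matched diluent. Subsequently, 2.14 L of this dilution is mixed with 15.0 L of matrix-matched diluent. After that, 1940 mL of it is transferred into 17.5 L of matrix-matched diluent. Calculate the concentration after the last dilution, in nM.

Overall dilution factor = 40 × 49.93 × 2 × 8.009 × 10.02 = 3.21 × 10⁵.
29.7 mM / 3.21 × 10⁵ = 9.26 × 10⁻⁵ mM = 92.6 nM.

92.6 nM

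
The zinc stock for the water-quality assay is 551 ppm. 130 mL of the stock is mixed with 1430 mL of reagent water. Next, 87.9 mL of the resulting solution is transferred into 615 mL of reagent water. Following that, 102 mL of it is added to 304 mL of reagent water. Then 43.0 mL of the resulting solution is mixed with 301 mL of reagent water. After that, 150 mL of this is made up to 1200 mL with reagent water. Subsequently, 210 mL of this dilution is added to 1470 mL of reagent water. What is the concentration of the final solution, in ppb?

Overall dilution factor = 12 × 7.997 × 3.980 × 8 × 8 × 8 = 1.96 × 10⁵.
551 ppm / 1.96 × 10⁵ = 2.82 × 10⁻³ ppm = 2.82 ppb.

2.82 ppb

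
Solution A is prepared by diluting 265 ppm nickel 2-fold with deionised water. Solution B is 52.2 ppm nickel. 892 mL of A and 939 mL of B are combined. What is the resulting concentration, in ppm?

91.3 ppm

C_A = 265 ppm / 2 = 132 ppm.
C_mix = (C_A·V_A + C_B·V_B)/(V_A + V_B) = (132×892 + 52.2×939) / 1831 = 91.3 ppm.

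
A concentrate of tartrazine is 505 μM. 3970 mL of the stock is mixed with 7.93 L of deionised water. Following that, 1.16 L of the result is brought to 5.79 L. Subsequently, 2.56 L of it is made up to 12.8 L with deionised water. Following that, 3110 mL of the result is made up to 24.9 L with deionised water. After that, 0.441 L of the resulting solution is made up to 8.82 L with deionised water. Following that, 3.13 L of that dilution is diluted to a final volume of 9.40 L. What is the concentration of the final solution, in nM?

14.0 nM

Overall dilution factor = 2.997 × 4.991 × 5 × 8.006 × 20 × 3.003 = 3.60 × 10⁴.
505 μM / 3.60 × 10⁴ = 0.0140 μM = 14.0 nM.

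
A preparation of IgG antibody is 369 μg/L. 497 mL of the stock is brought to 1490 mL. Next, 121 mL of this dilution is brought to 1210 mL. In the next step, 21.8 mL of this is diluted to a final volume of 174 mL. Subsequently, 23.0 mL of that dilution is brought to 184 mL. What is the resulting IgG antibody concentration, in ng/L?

Overall dilution factor = 2.998 × 10 × 7.982 × 8 = 1914.
369 μg/L / 1914 = 0.193 μg/L = 193 ng/L.

193 ng/L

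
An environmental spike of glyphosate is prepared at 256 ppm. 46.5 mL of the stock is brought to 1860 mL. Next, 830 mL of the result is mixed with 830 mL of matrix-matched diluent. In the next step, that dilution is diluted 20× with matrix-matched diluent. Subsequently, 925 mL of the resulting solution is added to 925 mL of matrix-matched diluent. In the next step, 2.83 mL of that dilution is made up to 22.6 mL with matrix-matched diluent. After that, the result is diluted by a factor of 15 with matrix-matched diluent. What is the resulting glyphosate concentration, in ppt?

668 ppt

Overall dilution factor = 40 × 2 × 20 × 2 × 7.986 × 15 = 3.83 × 10⁵.
256 ppm / 3.83 × 10⁵ = 6.68 × 10⁻⁴ ppm = 668 ppt.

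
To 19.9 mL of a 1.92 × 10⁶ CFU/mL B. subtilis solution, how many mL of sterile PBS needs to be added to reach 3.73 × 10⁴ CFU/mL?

V₂ = C₁V₁/C₂ = 1.92 × 10⁶ × 19.9 / 3.73 × 10⁴ = 1024 mL.
Diluent to add = V₂ − V₁ = 1024 − 19.9 = 1000 mL.

1000 mL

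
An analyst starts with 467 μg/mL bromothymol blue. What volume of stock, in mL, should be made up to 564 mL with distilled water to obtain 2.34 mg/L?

2.34 mg/L = 2.34 μg/mL.
V₁ = C₂V₂/C₁ = 2.34 × 564 / 467 = 2.83 mL.

2.83 mL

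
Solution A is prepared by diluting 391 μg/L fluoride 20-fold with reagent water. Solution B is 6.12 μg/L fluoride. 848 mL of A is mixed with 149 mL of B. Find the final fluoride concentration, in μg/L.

17.5 μg/L

C_A = 391 μg/L / 20 = 19.5 μg/L.
C_mix = (C_A·V_A + C_B·V_B)/(V_A + V_B) = (19.5×848 + 6.12×149) / 997.0 = 17.5 μg/L.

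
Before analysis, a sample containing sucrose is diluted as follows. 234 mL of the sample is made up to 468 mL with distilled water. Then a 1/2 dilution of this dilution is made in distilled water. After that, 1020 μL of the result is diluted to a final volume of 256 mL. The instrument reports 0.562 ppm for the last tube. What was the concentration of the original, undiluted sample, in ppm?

564 ppm

Overall dilution factor = 2 × 2 × 251.0 = 1004.
Original = 0.562 ppm × 1004 = 564 ppm.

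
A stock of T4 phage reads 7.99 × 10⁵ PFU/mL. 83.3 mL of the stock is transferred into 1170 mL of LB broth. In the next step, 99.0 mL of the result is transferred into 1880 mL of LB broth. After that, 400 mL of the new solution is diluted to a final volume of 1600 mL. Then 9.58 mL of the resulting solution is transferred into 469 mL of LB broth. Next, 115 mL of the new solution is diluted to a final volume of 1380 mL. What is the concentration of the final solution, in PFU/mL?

Overall dilution factor = 15.05 × 19.99 × 4 × 49.96 × 12 = 7.21 × 10⁵.
7.99 × 10⁵ PFU/mL / 7.21 × 10⁵ = 1.11 PFU/mL.

1.11 PFU/mL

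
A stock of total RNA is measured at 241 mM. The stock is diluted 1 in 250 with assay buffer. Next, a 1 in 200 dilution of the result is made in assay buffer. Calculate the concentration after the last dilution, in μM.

4.82 μM

Overall dilution factor = 250 × 200 = 5.00 × 10⁴.
241 mM / 5.00 × 10⁴ = 4.82 × 10⁻³ mM = 4.82 μM.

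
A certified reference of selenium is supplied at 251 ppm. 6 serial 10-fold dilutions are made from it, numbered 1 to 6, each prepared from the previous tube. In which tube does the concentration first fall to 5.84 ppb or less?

Tube n has concentration 251 ppm / 10ⁿ.
Need 10ⁿ ≥ 251 ppm / 5.84 ppb = 4.30 × 10⁴, so n ≥ 4.63.
First such tube: n = 5.

tube 5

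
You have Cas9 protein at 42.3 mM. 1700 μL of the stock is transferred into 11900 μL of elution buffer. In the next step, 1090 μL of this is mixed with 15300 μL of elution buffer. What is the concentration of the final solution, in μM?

352 μM

Overall dilution factor = 8 × 15.04 = 120.
42.3 mM / 120 = 0.352 mM = 352 μM.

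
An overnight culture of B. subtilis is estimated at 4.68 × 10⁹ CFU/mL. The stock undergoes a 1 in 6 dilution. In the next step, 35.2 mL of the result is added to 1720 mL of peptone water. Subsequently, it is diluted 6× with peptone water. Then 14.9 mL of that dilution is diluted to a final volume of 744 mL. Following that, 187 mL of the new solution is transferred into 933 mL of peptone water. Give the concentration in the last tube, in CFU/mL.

Overall dilution factor = 6 × 49.86 × 6 × 49.93 × 5.989 = 5.37 × 10⁵.
4.68 × 10⁹ CFU/mL / 5.37 × 10⁵ = 8720 CFU/mL.

8720 CFU/mL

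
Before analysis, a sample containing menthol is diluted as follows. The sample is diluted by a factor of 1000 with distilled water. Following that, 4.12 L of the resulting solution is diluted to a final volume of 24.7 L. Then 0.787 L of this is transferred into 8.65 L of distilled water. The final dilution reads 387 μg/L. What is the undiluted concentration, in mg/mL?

27.8 mg/mL

Overall dilution factor = 1000 × 5.995 × 11.99 = 7.19 × 10⁴.
Original = 387 μg/L × 7.19 × 10⁴ = 2.78 × 10⁷ μg/L = 27.8 mg/mL.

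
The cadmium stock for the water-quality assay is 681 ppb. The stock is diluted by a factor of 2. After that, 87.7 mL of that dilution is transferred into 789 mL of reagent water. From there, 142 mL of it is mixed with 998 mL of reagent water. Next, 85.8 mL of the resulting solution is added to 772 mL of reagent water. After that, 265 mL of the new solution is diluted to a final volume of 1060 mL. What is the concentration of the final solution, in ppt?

Overall dilution factor = 2 × 9.997 × 8.028 × 9.998 × 4 = 6419.
681 ppb / 6419 = 0.106 ppb = 106 ppt.

106 ppt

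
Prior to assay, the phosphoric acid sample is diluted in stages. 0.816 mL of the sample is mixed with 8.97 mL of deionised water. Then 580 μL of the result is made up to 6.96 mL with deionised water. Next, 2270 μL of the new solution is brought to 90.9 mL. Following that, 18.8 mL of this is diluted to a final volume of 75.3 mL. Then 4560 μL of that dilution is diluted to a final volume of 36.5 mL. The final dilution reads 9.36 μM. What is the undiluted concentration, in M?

1.73 M

Overall dilution factor = 11.99 × 12 × 40.04 × 4.005 × 8.004 = 1.85 × 10⁵.
Original = 9.36 μM × 1.85 × 10⁵ = 1.73 × 10⁶ μM = 1.73 M.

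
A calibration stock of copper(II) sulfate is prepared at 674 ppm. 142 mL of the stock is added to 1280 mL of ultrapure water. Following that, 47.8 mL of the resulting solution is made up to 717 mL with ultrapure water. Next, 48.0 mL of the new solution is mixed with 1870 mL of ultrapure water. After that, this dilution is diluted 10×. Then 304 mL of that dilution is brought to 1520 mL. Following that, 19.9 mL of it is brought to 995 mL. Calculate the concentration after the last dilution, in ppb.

Overall dilution factor = 10.01 × 15 × 39.96 × 10 × 5 × 50 = 1.50 × 10⁷.
674 ppm / 1.50 × 10⁷ = 4.49 × 10⁻⁵ ppm = 0.0449 ppb.

0.0449 ppb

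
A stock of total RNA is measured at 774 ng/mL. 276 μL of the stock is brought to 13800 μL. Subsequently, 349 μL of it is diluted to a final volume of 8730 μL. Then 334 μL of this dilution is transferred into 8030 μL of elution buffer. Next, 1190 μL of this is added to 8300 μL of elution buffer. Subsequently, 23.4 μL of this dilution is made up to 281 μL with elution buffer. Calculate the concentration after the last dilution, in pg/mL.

0.258 pg/mL

Overall dilution factor = 50 × 25.01 × 25.04 × 7.975 × 12.01 = 3.00 × 10⁶.
774 ng/mL / 3.00 × 10⁶ = 2.58 × 10⁻⁴ ng/mL = 0.258 pg/mL.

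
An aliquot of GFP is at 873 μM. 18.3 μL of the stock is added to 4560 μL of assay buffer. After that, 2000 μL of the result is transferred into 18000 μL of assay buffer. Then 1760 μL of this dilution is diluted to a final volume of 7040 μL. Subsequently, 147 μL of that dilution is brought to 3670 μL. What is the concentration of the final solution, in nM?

Overall dilution factor = 250.2 × 10 × 4 × 24.97 = 2.50 × 10⁵.
873 μM / 2.50 × 10⁵ = 3.49 × 10⁻³ μM = 3.49 nM.

3.49 nM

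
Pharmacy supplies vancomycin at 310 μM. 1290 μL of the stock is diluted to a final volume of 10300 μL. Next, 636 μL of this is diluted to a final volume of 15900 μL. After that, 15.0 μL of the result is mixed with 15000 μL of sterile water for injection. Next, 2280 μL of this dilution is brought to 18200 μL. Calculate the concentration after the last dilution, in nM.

0.194 nM

Overall dilution factor = 7.984 × 25 × 1001 × 7.982 = 1.59 × 10⁶.
310 μM / 1.59 × 10⁶ = 1.94 × 10⁻⁴ μM = 0.194 nM.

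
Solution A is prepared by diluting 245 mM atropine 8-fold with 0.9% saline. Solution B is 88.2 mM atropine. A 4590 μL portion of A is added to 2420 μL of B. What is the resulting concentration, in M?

C_A = 245 mM / 8 = 30.6 mM.
C_mix = (C_A·V_A + C_B·V_B)/(V_A + V_B) = (30.6×4590 + 88.2×2420) / 7010 = 50.5 mM = 0.0505 M.

0.0505 M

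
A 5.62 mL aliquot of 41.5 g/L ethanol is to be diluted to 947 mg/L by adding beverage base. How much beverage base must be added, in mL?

241 mL

947 mg/L = 0.947 g/L.
V₂ = C₁V₁/C₂ = 41.5 × 5.62 / 0.947 = 246 mL.
Diluent to add = V₂ − V₁ = 246 − 5.62 = 241 mL.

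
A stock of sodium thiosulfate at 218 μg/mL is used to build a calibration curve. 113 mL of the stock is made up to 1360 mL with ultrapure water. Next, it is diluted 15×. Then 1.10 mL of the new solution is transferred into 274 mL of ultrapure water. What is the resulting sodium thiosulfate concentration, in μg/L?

Overall dilution factor = 12.04 × 15 × 250.1 = 4.51 × 10⁴.
218 μg/mL / 4.51 × 10⁴ = 4.83 × 10⁻³ μg/mL = 4.83 μg/L.

4.83 μg/L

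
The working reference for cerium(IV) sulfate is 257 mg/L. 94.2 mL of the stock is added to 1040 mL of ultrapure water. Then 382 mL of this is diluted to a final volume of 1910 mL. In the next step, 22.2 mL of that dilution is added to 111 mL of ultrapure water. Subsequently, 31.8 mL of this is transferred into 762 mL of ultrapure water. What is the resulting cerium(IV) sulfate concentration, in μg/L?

28.5 μg/L

Overall dilution factor = 12.04 × 5 × 6 × 24.96 = 9017.
257 mg/L / 9017 = 0.0285 mg/L = 28.5 μg/L.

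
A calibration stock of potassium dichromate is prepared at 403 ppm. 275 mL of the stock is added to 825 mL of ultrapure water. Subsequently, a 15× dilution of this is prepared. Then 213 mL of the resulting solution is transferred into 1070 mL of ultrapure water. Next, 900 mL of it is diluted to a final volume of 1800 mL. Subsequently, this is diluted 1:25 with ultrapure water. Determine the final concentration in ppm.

Overall dilution factor = 4 × 15 × 6.023 × 2 × 25 = 1.81 × 10⁴.
403 ppm / 1.81 × 10⁴ = 0.0223 ppm.

0.0223 ppm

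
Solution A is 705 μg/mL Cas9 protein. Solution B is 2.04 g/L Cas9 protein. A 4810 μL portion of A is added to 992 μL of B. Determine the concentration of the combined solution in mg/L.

933 mg/L

C_B = 2.04 g/L = 2040 μg/mL.
C_mix = (C_A·V_A + C_B·V_B)/(V_A + V_B) = (705×4810 + 2040×992) / 5802 = 933 μg/mL = 933 mg/L.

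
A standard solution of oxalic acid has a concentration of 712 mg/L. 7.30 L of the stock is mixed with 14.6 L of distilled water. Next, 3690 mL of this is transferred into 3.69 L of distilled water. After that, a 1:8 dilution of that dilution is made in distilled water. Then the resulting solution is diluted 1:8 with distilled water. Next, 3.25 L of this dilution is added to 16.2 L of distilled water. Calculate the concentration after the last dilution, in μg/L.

Overall dilution factor = 3 × 2 × 8 × 8 × 5.985 = 2298.
712 mg/L / 2298 = 0.310 mg/L = 310 μg/L.

310 μg/L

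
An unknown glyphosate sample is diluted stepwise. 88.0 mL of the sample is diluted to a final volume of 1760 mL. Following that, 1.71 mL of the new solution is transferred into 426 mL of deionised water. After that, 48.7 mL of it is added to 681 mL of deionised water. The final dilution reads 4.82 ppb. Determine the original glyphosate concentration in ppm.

361 ppm

Overall dilution factor = 20 × 250.1 × 14.98 = 7.50 × 10⁴.
Original = 4.82 ppb × 7.50 × 10⁴ = 3.61 × 10⁵ ppb = 361 ppm.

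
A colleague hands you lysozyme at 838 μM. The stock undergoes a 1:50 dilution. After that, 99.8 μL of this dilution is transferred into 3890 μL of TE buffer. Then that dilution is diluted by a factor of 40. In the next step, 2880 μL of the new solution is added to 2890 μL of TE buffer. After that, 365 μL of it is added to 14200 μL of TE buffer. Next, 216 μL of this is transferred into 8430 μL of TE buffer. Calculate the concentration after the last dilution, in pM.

Overall dilution factor = 50 × 39.98 × 40 × 2.003 × 39.90 × 40.03 = 2.56 × 10⁸.
838 μM / 2.56 × 10⁸ = 3.28 × 10⁻⁶ μM = 3.28 pM.

3.28 pM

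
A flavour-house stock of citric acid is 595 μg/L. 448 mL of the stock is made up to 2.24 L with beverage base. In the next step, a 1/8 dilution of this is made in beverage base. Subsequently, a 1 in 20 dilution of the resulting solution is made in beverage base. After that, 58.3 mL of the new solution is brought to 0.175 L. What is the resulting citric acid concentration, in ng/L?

248 ng/L

Overall dilution factor = 5 × 8 × 20 × 3.002 = 2401.
595 μg/L / 2401 = 0.248 μg/L = 248 ng/L.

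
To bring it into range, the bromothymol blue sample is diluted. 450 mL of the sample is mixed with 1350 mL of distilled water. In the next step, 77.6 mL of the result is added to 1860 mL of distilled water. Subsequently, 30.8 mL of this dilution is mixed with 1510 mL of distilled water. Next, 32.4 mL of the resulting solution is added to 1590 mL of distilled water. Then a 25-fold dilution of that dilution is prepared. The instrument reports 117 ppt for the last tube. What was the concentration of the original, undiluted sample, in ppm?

Overall dilution factor = 4 × 24.97 × 50.03 × 50.07 × 25 = 6.25 × 10⁶.
Original = 117 ppt × 6.25 × 10⁶ = 7.32 × 10⁸ ppt = 732 ppm.

732 ppm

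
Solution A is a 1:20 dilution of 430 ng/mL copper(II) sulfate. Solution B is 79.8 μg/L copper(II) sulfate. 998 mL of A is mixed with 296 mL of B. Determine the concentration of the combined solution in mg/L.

C_A = 430 ng/mL / 20 = 21.5 ng/mL.
C_B = 79.8 μg/L = 79.8 ng/mL.
C_mix = (C_A·V_A + C_B·V_B)/(V_A + V_B) = (21.5×998 + 79.8×296) / 1294 = 34.8 ng/mL = 0.0348 mg/L.

0.0348 mg/L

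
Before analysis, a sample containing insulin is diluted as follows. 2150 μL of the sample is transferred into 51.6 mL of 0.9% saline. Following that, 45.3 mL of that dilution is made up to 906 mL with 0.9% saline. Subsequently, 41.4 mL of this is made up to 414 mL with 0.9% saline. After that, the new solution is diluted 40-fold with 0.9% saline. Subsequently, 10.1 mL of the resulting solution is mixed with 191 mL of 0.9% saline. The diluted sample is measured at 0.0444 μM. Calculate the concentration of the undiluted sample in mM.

Overall dilution factor = 25 × 20 × 10 × 40 × 19.91 = 3.98 × 10⁶.
Original = 0.0444 μM × 3.98 × 10⁶ = 1.77 × 10⁵ μM = 177 mM.

177 mM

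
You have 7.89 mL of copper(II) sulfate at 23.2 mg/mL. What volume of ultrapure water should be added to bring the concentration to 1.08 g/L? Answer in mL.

1.08 g/L = 1.08 mg/mL.
V₂ = C₁V₁/C₂ = 23.2 × 7.89 / 1.08 = 169 mL.
Diluent to add = V₂ − V₁ = 169 − 7.89 = 162 mL.

162 mL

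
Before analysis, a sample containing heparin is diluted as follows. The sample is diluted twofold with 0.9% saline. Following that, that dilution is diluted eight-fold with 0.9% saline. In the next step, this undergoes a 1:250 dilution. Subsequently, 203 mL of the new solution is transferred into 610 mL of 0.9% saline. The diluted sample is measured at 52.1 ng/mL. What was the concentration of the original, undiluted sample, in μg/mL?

Overall dilution factor = 2 × 8 × 250 × 4.005 = 1.60 × 10⁴.
Original = 52.1 ng/mL × 1.60 × 10⁴ = 8.35 × 10⁵ ng/mL = 835 μg/mL.

835 μg/mL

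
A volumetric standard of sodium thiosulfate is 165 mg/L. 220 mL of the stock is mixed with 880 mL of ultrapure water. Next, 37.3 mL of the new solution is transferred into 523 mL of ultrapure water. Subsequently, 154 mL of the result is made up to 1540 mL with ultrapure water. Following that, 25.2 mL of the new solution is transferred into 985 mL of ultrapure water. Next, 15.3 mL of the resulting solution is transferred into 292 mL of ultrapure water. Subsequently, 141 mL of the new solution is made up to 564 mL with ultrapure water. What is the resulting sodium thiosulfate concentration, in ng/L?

Overall dilution factor = 5 × 15.02 × 10 × 40.09 × 20.08 × 4 = 2.42 × 10⁶.
165 mg/L / 2.42 × 10⁶ = 6.82 × 10⁻⁵ mg/L = 68.2 ng/L.

68.2 ng/L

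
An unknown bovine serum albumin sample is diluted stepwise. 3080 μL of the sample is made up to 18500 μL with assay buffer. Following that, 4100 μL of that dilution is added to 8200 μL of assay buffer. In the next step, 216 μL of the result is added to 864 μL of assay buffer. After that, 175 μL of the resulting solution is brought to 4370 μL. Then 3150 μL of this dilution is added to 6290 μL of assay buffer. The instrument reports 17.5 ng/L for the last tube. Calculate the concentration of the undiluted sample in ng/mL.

118 ng/mL

Overall dilution factor = 6.006 × 3 × 5 × 24.97 × 2.997 = 6742.
Original = 17.5 ng/L × 6742 = 1.18 × 10⁵ ng/L = 118 ng/mL.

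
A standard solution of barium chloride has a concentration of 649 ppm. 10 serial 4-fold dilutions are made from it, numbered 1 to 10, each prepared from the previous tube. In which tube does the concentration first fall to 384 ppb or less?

tube 6

Tube n has concentration 649 ppm / 4ⁿ.
Need 4ⁿ ≥ 649 ppm / 384 ppb = 1690, so n ≥ 5.36.
First such tube: n = 6.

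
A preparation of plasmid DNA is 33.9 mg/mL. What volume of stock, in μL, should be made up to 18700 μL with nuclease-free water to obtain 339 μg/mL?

187 μL

339 μg/mL = 0.339 mg/mL.
V₁ = C₂V₂/C₁ = 0.339 × 18700 / 33.9 = 187 μL.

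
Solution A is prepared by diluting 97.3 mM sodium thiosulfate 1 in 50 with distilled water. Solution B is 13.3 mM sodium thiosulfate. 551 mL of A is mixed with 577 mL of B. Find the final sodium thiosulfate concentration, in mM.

C_A = 97.3 mM / 50 = 1.95 mM.
C_mix = (C_A·V_A + C_B·V_B)/(V_A + V_B) = (1.95×551 + 13.3×577) / 1128 = 7.75 mM.

7.75 mM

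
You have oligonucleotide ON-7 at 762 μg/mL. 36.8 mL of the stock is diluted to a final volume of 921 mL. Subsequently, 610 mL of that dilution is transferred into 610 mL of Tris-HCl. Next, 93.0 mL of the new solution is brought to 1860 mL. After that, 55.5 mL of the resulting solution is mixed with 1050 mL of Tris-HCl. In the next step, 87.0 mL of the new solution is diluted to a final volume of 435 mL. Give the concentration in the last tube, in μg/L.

7.64 μg/L

Overall dilution factor = 25.03 × 2 × 20 × 19.92 × 5 = 9.97 × 10⁴.
762 μg/mL / 9.97 × 10⁴ = 7.64 × 10⁻³ μg/mL = 7.64 μg/L.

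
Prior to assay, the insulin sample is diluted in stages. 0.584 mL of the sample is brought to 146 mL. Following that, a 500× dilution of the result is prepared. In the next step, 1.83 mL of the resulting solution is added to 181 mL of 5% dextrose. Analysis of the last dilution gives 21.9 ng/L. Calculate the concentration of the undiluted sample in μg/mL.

Overall dilution factor = 250 × 500 × 99.91 = 1.25 × 10⁷.
Original = 21.9 ng/L × 1.25 × 10⁷ = 2.73 × 10⁸ ng/L = 273 μg/mL.

273 μg/mL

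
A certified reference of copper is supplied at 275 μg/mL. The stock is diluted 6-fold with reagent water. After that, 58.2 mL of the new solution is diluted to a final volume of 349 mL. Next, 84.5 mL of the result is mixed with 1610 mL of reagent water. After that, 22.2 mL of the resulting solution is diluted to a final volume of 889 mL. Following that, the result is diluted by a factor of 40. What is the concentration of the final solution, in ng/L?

Overall dilution factor = 6 × 5.997 × 20.05 × 40.05 × 40 = 1.16 × 10⁶.
275 μg/mL / 1.16 × 10⁶ = 2.38 × 10⁻⁴ μg/mL = 238 ng/L.

238 ng/L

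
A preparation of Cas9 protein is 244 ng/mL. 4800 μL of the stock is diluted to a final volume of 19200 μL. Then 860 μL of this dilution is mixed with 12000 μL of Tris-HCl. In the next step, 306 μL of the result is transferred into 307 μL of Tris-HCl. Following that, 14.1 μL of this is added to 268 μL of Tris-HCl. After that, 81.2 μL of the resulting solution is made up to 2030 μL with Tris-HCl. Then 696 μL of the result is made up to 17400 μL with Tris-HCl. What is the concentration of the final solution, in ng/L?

0.163 ng/L

Overall dilution factor = 4 × 14.95 × 2.003 × 20.01 × 25 × 25 = 1.50 × 10⁶.
244 ng/mL / 1.50 × 10⁶ = 1.63 × 10⁻⁴ ng/mL = 0.163 ng/L.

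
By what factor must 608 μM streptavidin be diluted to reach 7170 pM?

8.48 × 10⁴

Factor = C₀/C_target = 608 μM / 7170 pM = 8.48 × 10⁴.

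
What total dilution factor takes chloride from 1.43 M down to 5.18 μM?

2.76 × 10⁵

Factor = C₀/C_target = 1.43 M / 5.18 μM = 2.76 × 10⁵.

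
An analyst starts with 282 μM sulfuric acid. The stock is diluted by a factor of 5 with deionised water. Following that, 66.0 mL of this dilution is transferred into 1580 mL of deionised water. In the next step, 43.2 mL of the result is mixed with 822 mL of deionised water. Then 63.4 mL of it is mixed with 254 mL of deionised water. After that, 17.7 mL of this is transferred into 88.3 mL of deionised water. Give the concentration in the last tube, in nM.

Overall dilution factor = 5 × 24.94 × 20.03 × 5.006 × 5.989 = 7.49 × 10⁴.
282 μM / 7.49 × 10⁴ = 3.77 × 10⁻³ μM = 3.77 nM.

3.77 nM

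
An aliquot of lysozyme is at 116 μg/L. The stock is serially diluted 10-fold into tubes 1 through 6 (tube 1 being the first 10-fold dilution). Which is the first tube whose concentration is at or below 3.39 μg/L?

tube 2

Tube n has concentration 116 μg/L / 10ⁿ.
Need 10ⁿ ≥ 116 μg/L / 3.39 μg/L = 34.2, so n ≥ 1.53.
First such tube: n = 2.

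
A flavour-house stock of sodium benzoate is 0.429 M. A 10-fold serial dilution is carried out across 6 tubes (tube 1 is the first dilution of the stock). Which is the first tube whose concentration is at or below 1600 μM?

Tube n has concentration 0.429 M / 10ⁿ.
Need 10ⁿ ≥ 0.429 M / 1600 μM = 268, so n ≥ 2.43.
First such tube: n = 3.

tube 3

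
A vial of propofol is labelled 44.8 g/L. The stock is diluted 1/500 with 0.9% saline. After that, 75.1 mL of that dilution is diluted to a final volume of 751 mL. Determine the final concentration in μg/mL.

Overall dilution factor = 500 × 10 = 5000.
44.8 g/L / 5000 = 8.96 × 10⁻³ g/L = 8.96 μg/mL.

8.96 μg/mL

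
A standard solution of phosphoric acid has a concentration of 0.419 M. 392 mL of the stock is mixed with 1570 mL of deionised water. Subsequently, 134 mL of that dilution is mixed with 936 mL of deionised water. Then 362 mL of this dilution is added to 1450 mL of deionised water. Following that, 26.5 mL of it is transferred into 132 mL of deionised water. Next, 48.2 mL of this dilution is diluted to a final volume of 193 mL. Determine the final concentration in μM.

Overall dilution factor = 5.005 × 7.985 × 5.006 × 5.981 × 4.004 = 4791.
0.419 M / 4791 = 8.75 × 10⁻⁵ M = 87.5 μM.

87.5 μM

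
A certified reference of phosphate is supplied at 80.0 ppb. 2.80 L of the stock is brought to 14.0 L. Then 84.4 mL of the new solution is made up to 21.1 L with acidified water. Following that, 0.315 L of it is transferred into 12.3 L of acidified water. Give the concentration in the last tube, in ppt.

Overall dilution factor = 5 × 250 × 40.05 = 5.01 × 10⁴.
80.0 ppb / 5.01 × 10⁴ = 1.60 × 10⁻³ ppb = 1.60 ppt.

1.60 ppt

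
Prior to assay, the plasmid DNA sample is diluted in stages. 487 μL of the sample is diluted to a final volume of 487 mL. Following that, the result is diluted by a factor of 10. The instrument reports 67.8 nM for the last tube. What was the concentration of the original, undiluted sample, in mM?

Overall dilution factor = 1000 × 10 = 1.00 × 10⁴.
Original = 67.8 nM × 1.00 × 10⁴ = 6.78 × 10⁵ nM = 0.678 mM.

0.678 mM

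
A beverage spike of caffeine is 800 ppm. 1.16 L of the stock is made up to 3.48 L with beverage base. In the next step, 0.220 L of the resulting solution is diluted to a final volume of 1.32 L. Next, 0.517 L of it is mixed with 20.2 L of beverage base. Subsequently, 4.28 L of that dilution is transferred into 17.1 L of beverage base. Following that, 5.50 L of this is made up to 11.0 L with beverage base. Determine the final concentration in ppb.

Overall dilution factor = 3 × 6 × 40.07 × 4.995 × 2 = 7206.
800 ppm / 7206 = 0.111 ppm = 111 ppb.

111 ppb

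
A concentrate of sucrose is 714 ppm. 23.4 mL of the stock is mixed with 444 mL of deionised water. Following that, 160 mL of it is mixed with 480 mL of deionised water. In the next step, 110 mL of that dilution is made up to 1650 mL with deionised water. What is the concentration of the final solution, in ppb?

596 ppb

Overall dilution factor = 19.97 × 4 × 15 = 1198.
714 ppm / 1198 = 0.596 ppm = 596 ppb.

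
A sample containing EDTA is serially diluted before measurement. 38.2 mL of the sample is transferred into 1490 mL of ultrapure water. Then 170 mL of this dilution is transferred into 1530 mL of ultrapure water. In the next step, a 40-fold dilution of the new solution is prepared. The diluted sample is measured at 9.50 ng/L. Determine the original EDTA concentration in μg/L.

152 μg/L

Overall dilution factor = 40.01 × 10 × 40 = 1.60 × 10⁴.
Original = 9.50 ng/L × 1.60 × 10⁴ = 1.52 × 10⁵ ng/L = 152 μg/L.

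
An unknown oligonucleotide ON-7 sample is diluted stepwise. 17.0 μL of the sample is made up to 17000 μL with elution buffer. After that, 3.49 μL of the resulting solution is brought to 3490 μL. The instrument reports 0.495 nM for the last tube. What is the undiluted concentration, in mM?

0.495 mM

Overall dilution factor = 1000 × 1000 = 1.00 × 10⁶.
Original = 0.495 nM × 1.00 × 10⁶ = 4.95 × 10⁵ nM = 0.495 mM.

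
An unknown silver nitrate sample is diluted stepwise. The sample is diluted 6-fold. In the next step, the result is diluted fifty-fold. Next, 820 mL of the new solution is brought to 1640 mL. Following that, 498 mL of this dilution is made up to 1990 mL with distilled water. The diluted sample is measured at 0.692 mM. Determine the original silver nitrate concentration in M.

Overall dilution factor = 6 × 50 × 2 × 3.996 = 2398.
Original = 0.692 mM × 2398 = 1659 mM = 1.66 M.

1.66 M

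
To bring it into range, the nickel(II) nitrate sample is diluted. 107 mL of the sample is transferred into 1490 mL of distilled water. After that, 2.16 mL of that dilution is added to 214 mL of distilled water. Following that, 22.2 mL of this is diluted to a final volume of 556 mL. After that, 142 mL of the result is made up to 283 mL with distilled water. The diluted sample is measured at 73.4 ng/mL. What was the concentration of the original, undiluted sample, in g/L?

Overall dilution factor = 14.93 × 100.1 × 25.05 × 1.993 = 7.46 × 10⁴.
Original = 73.4 ng/mL × 7.46 × 10⁴ = 5.47 × 10⁶ ng/mL = 5.47 g/L.

5.47 g/L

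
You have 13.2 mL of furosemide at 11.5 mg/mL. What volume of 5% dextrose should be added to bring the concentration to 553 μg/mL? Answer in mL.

261 mL

553 μg/mL = 0.553 mg/mL.
V₂ = C₁V₁/C₂ = 11.5 × 13.2 / 0.553 = 275 mL.
Diluent to add = V₂ − V₁ = 275 − 13.2 = 261 mL.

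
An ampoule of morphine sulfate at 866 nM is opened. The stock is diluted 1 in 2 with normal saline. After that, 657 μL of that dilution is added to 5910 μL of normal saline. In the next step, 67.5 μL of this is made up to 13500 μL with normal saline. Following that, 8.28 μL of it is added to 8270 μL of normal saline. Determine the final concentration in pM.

0.217 pM

Overall dilution factor = 2 × 9.995 × 200 × 999.8 = 4.00 × 10⁶.
866 nM / 4.00 × 10⁶ = 2.17 × 10⁻⁴ nM = 0.217 pM.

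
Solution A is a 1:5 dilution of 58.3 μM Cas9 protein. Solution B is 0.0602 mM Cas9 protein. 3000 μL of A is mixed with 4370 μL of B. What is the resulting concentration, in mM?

C_A = 58.3 μM / 5 = 11.7 μM.
C_B = 0.0602 mM = 60.2 μM.
C_mix = (C_A·V_A + C_B·V_B)/(V_A + V_B) = (11.7×3000 + 60.2×4370) / 7370 = 40.4 μM = 0.0404 mM.

0.0404 mM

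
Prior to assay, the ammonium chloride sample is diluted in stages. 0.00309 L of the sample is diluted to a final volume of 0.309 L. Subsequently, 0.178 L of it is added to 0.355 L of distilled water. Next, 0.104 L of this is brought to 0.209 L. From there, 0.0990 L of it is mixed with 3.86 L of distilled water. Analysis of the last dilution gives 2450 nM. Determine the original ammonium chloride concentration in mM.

59.0 mM

Overall dilution factor = 100 × 2.994 × 2.010 × 39.99 = 2.41 × 10⁴.
Original = 2450 nM × 2.41 × 10⁴ = 5.90 × 10⁷ nM = 59.0 mM.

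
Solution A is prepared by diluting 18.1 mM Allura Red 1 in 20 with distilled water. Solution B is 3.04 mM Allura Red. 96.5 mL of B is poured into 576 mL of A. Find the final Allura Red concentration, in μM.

1210 μM

C_A = 18.1 mM / 20 = 0.905 mM.
C_mix = (C_A·V_A + C_B·V_B)/(V_A + V_B) = (0.905×576 + 3.04×96.5) / 672.5 = 1.21 mM = 1210 μM.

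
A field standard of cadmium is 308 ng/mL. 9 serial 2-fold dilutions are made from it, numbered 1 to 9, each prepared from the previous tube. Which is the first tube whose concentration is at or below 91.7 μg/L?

tube 2

Tube n has concentration 308 ng/mL / 2ⁿ.
Need 2ⁿ ≥ 308 ng/mL / 91.7 μg/L = 3.36, so n ≥ 1.75.
First such tube: n = 2.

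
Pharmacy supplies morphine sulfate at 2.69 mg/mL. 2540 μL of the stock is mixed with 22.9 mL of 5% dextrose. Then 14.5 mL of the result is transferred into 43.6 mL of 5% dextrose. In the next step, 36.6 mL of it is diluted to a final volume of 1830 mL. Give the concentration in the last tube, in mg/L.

Overall dilution factor = 10.02 × 4.007 × 50 = 2007.
2.69 mg/mL / 2007 = 1.34 × 10⁻³ mg/mL = 1.34 mg/L.

1.34 mg/L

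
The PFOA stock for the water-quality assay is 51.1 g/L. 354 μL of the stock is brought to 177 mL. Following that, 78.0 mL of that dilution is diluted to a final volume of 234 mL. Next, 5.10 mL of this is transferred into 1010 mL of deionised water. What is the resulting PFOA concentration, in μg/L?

Overall dilution factor = 500 × 3 × 199.0 = 2.99 × 10⁵.
51.1 g/L / 2.99 × 10⁵ = 1.71 × 10⁻⁴ g/L = 171 μg/L.

171 μg/L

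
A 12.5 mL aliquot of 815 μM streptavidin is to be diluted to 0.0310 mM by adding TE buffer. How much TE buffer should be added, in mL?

316 mL

0.0310 mM = 31.0 μM.
V₂ = C₁V₁/C₂ = 815 × 12.5 / 31.0 = 329 mL.
Diluent to add = V₂ − V₁ = 329 − 12.5 = 316 mL.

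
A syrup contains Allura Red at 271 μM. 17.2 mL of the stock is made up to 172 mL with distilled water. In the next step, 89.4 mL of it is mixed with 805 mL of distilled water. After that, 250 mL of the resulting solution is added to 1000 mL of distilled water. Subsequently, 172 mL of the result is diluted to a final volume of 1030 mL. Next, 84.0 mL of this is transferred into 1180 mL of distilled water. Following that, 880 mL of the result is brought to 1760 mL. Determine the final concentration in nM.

3.01 nM

Overall dilution factor = 10 × 10.00 × 5 × 5.988 × 15.05 × 2 = 9.02 × 10⁴.
271 μM / 9.02 × 10⁴ = 3.01 × 10⁻³ μM = 3.01 nM.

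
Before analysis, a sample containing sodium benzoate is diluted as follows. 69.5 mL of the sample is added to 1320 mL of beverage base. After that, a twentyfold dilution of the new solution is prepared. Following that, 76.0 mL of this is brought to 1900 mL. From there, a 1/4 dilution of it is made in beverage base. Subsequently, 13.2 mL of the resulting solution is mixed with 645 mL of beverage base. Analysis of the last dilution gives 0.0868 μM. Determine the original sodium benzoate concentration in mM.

Overall dilution factor = 19.99 × 20 × 25 × 4 × 49.86 = 1.99 × 10⁶.
Original = 0.0868 μM × 1.99 × 10⁶ = 1.73 × 10⁵ μM = 173 mM.

173 mM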